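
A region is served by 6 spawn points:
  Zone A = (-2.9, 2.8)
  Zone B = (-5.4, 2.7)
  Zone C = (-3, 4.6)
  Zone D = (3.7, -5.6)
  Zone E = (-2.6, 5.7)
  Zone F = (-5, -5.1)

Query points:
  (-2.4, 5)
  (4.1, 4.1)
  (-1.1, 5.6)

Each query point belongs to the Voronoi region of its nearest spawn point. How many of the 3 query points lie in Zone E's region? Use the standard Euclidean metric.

2

(-2.4, 5) — d² to each: Zone A:5.09, Zone B:14.29, Zone C:0.52, Zone D:149.57, Zone E:0.53, Zone F:108.77 → nearest is Zone C
(4.1, 4.1) — d² to each: Zone A:50.69, Zone B:92.21, Zone C:50.66, Zone D:94.25, Zone E:47.45, Zone F:167.45 → nearest is Zone E
(-1.1, 5.6) — d² to each: Zone A:11.08, Zone B:26.9, Zone C:4.61, Zone D:148.48, Zone E:2.26, Zone F:129.7 → nearest is Zone E
2 of the 3 points have Zone E as nearest.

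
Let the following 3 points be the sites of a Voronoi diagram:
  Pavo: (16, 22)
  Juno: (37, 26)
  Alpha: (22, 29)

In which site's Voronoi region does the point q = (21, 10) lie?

Pavo

Squared Euclidean distances:
d²(q, Pavo) = (21−16)² + (10−22)² = 25 + 144 = 169
d²(q, Juno) = (21−37)² + (10−26)² = 256 + 256 = 512
d²(q, Alpha) = (21−22)² + (10−29)² = 1 + 361 = 362
Minimum is at Pavo.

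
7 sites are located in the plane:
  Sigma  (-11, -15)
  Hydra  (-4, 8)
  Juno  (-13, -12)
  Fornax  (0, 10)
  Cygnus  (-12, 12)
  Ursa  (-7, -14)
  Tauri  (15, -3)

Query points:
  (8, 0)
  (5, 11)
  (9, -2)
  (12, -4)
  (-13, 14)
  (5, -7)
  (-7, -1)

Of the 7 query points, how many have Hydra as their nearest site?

1

(8, 0) — d² to each: Sigma:586, Hydra:208, Juno:585, Fornax:164, Cygnus:544, Ursa:421, Tauri:58 → nearest is Tauri
(5, 11) — d² to each: Sigma:932, Hydra:90, Juno:853, Fornax:26, Cygnus:290, Ursa:769, Tauri:296 → nearest is Fornax
(9, -2) — d² to each: Sigma:569, Hydra:269, Juno:584, Fornax:225, Cygnus:637, Ursa:400, Tauri:37 → nearest is Tauri
(12, -4) — d² to each: Sigma:650, Hydra:400, Juno:689, Fornax:340, Cygnus:832, Ursa:461, Tauri:10 → nearest is Tauri
(-13, 14) — d² to each: Sigma:845, Hydra:117, Juno:676, Fornax:185, Cygnus:5, Ursa:820, Tauri:1073 → nearest is Cygnus
(5, -7) — d² to each: Sigma:320, Hydra:306, Juno:349, Fornax:314, Cygnus:650, Ursa:193, Tauri:116 → nearest is Tauri
(-7, -1) — d² to each: Sigma:212, Hydra:90, Juno:157, Fornax:170, Cygnus:194, Ursa:169, Tauri:488 → nearest is Hydra
1 of the 7 points has Hydra as nearest.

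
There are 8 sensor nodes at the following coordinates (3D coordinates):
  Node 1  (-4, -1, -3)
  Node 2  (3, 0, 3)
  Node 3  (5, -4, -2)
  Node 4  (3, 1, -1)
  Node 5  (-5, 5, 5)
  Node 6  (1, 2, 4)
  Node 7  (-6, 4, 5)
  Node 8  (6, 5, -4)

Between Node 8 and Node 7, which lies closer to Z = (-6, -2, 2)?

Compare squared distances:
d²(Z, Node 8) = (-6−6)² + (-2−5)² + (2−(-4))² = 144 + 49 + 36 = 229
d²(Z, Node 7) = (-6−(-6))² + (-2−4)² + (2−5)² = 0 + 36 + 9 = 45
229 > 45, so Node 7 is closer.

Node 7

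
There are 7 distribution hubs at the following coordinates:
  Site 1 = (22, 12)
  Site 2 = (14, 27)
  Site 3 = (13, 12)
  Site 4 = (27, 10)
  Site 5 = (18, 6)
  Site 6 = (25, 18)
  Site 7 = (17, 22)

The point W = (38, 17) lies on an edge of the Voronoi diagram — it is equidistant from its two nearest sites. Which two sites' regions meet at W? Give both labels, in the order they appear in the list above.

Site 4 and Site 6

Squared distances from W to each site:
d²(W, Site 1) = (38−22)² + (17−12)² = 256 + 25 = 281
d²(W, Site 2) = (38−14)² + (17−27)² = 576 + 100 = 676
d²(W, Site 3) = (38−13)² + (17−12)² = 625 + 25 = 650
d²(W, Site 4) = (38−27)² + (17−10)² = 121 + 49 = 170
d²(W, Site 5) = (38−18)² + (17−6)² = 400 + 121 = 521
d²(W, Site 6) = (38−25)² + (17−18)² = 169 + 1 = 170
d²(W, Site 7) = (38−17)² + (17−22)² = 441 + 25 = 466
W is equidistant from Site 4 and Site 6 (both at squared distance 170), and every other site is strictly farther — so W lies on the Site 4–Site 6 Voronoi edge.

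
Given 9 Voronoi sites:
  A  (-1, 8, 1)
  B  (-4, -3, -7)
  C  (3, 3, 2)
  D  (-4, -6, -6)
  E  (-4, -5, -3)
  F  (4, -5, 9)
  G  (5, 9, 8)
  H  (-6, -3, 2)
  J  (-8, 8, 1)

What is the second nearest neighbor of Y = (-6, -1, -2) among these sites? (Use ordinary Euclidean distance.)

Squared Euclidean distances:
|YA|² = (-6−(-1))² + (-1−8)² + (-2−1)² = 25 + 81 + 9 = 115
|YB|² = (-6−(-4))² + (-1−(-3))² + (-2−(-7))² = 4 + 4 + 25 = 33
|YC|² = (-6−3)² + (-1−3)² + (-2−2)² = 81 + 16 + 16 = 113
|YD|² = (-6−(-4))² + (-1−(-6))² + (-2−(-6))² = 4 + 25 + 16 = 45
|YE|² = (-6−(-4))² + (-1−(-5))² + (-2−(-3))² = 4 + 16 + 1 = 21
|YF|² = (-6−4)² + (-1−(-5))² + (-2−9)² = 100 + 16 + 121 = 237
|YG|² = (-6−5)² + (-1−9)² + (-2−8)² = 121 + 100 + 100 = 321
|YH|² = (-6−(-6))² + (-1−(-3))² + (-2−2)² = 0 + 4 + 16 = 20
|YJ|² = (-6−(-8))² + (-1−8)² + (-2−1)² = 4 + 81 + 9 = 94
Sorted ascending: H, E, B, … — the second-nearest is E.

E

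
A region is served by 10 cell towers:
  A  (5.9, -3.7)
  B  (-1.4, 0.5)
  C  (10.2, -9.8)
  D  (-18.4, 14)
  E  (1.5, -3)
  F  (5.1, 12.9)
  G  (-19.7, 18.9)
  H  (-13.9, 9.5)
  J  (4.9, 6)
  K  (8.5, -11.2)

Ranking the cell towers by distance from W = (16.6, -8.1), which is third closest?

A

Since √ is increasing, it suffices to compare squared distances:
|WA|² = (16.6−5.9)² + (-8.1−(-3.7))² = 114.49 + 19.36 = 133.85
|WB|² = (16.6−(-1.4))² + (-8.1−0.5)² = 324 + 73.96 = 397.96
|WC|² = (16.6−10.2)² + (-8.1−(-9.8))² = 40.96 + 2.89 = 43.85
|WD|² = (16.6−(-18.4))² + (-8.1−14)² = 1225 + 488.41 = 1713.41
|WE|² = (16.6−1.5)² + (-8.1−(-3))² = 228.01 + 26.01 = 254.02
|WF|² = (16.6−5.1)² + (-8.1−12.9)² = 132.25 + 441 = 573.25
|WG|² = (16.6−(-19.7))² + (-8.1−18.9)² = 1317.69 + 729 = 2046.69
|WH|² = (16.6−(-13.9))² + (-8.1−9.5)² = 930.25 + 309.76 = 1240.01
|WJ|² = (16.6−4.9)² + (-8.1−6)² = 136.89 + 198.81 = 335.7
|WK|² = (16.6−8.5)² + (-8.1−(-11.2))² = 65.61 + 9.61 = 75.22
Sorted ascending: C, K, A, E, … — the third-nearest is A.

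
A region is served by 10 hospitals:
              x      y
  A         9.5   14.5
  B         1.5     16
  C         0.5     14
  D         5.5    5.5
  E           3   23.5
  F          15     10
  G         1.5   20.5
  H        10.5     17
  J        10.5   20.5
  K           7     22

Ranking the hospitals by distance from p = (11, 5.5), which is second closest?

F

Squared Euclidean distances:
|pA|² = (11−9.5)² + (5.5−14.5)² = 2.25 + 81 = 83.25
|pB|² = (11−1.5)² + (5.5−16)² = 90.25 + 110.25 = 200.5
|pC|² = (11−0.5)² + (5.5−14)² = 110.25 + 72.25 = 182.5
|pD|² = (11−5.5)² + (5.5−5.5)² = 30.25 + 0 = 30.25
|pE|² = (11−3)² + (5.5−23.5)² = 64 + 324 = 388
|pF|² = (11−15)² + (5.5−10)² = 16 + 20.25 = 36.25
|pG|² = (11−1.5)² + (5.5−20.5)² = 90.25 + 225 = 315.25
|pH|² = (11−10.5)² + (5.5−17)² = 0.25 + 132.25 = 132.5
|pJ|² = (11−10.5)² + (5.5−20.5)² = 0.25 + 225 = 225.25
|pK|² = (11−7)² + (5.5−22)² = 16 + 272.25 = 288.25
Sorted ascending: D, F, A, … — the second-nearest is F.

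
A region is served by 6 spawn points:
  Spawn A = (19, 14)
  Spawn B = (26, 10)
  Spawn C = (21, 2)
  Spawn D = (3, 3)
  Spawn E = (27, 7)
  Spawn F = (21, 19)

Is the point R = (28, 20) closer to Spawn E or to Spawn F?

Spawn F

Compare squared distances:
d²(R, Spawn E) = (28−27)² + (20−7)² = 1 + 169 = 170
d²(R, Spawn F) = (28−21)² + (20−19)² = 49 + 1 = 50
170 > 50, so Spawn F is closer.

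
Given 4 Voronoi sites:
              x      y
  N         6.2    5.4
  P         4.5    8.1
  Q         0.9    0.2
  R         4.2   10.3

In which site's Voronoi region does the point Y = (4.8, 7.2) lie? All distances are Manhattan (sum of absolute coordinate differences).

d(Y,N) = |4.8−6.2| + |7.2−5.4| = 1.4 + 1.8 = 3.2
d(Y,P) = |4.8−4.5| + |7.2−8.1| = 0.3 + 0.9 = 1.2
d(Y,Q) = |4.8−0.9| + |7.2−0.2| = 3.9 + 7 = 10.9
d(Y,R) = |4.8−4.2| + |7.2−10.3| = 0.6 + 3.1 = 3.7
The smallest is to P, so Y lies in the Voronoi region of P.

P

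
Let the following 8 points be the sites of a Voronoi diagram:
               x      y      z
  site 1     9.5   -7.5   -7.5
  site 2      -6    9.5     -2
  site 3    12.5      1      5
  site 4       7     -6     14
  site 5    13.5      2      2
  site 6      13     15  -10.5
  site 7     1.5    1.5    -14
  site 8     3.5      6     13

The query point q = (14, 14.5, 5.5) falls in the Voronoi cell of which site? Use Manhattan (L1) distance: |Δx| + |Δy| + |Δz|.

d(q, site 1) = 4.5 + 22 + 13 = 39.5
d(q, site 2) = 20 + 5 + 7.5 = 32.5
d(q, site 3) = 1.5 + 13.5 + 0.5 = 15.5
d(q, site 4) = 7 + 20.5 + 8.5 = 36
d(q, site 5) = 0.5 + 12.5 + 3.5 = 16.5
d(q, site 6) = 1 + 0.5 + 16 = 17.5
d(q, site 7) = 12.5 + 13 + 19.5 = 45
d(q, site 8) = 10.5 + 8.5 + 7.5 = 26.5
Minimum is at site 3.

site 3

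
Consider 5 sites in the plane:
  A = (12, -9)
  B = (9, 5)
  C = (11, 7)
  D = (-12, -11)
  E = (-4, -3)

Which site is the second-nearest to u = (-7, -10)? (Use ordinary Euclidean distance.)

E

Since √ is increasing, it suffices to compare squared distances:
|uA|² = (-7−12)² + (-10−(-9))² = 361 + 1 = 362
|uB|² = (-7−9)² + (-10−5)² = 256 + 225 = 481
|uC|² = (-7−11)² + (-10−7)² = 324 + 289 = 613
|uD|² = (-7−(-12))² + (-10−(-11))² = 25 + 1 = 26
|uE|² = (-7−(-4))² + (-10−(-3))² = 9 + 49 = 58
Sorted ascending: D, E, A, … — the second-nearest is E.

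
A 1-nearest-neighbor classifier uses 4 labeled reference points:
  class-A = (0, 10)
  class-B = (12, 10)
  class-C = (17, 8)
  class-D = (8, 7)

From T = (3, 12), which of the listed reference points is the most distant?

class-C

Since √ is increasing, it suffices to compare squared distances:
d²(T, class-A) = (3−0)² + (12−10)² = 9 + 4 = 13
d²(T, class-B) = (3−12)² + (12−10)² = 81 + 4 = 85
d²(T, class-C) = (3−17)² + (12−8)² = 196 + 16 = 212
d²(T, class-D) = (3−8)² + (12−7)² = 25 + 25 = 50
The largest is to class-C.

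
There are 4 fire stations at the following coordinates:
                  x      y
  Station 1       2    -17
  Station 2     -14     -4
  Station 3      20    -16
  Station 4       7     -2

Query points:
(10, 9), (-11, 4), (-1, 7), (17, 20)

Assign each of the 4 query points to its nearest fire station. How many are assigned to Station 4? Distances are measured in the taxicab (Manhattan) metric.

3

(10, 9) — d to each: Station 1:34, Station 2:37, Station 3:35, Station 4:14 → nearest is Station 4
(-11, 4) — d to each: Station 1:34, Station 2:11, Station 3:51, Station 4:24 → nearest is Station 2
(-1, 7) — d to each: Station 1:27, Station 2:24, Station 3:44, Station 4:17 → nearest is Station 4
(17, 20) — d to each: Station 1:52, Station 2:55, Station 3:39, Station 4:32 → nearest is Station 4
3 of the 4 points have Station 4 as nearest.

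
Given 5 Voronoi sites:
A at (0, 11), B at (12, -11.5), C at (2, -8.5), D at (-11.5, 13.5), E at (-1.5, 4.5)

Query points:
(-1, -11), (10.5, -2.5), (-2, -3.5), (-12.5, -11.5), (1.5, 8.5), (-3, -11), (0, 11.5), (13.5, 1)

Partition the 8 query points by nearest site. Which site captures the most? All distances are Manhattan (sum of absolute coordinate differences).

C

(-1, -11) — d to each: A:23, B:13.5, C:5.5, D:35, E:16 → nearest is C
(10.5, -2.5) — d to each: A:24, B:10.5, C:14.5, D:38, E:19 → nearest is B
(-2, -3.5) — d to each: A:16.5, B:22, C:9, D:26.5, E:8.5 → nearest is E
(-12.5, -11.5) — d to each: A:35, B:24.5, C:17.5, D:26, E:27 → nearest is C
(1.5, 8.5) — d to each: A:4, B:30.5, C:17.5, D:18, E:7 → nearest is A
(-3, -11) — d to each: A:25, B:15.5, C:7.5, D:33, E:17 → nearest is C
(0, 11.5) — d to each: A:0.5, B:35, C:22, D:13.5, E:8.5 → nearest is A
(13.5, 1) — d to each: A:23.5, B:14, C:21, D:37.5, E:18.5 → nearest is B
Tally — A:2, B:2, C:3, E:1. C captures the most (3).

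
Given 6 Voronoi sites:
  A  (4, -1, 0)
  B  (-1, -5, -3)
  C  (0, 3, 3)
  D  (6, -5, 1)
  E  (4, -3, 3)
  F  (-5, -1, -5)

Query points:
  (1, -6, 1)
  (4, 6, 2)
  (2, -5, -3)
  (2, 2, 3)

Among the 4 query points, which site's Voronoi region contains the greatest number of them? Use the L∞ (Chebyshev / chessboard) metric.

C

(1, -6, 1) — d to each: A:5, B:4, C:9, D:5, E:3, F:6 → nearest is E
(4, 6, 2) — d to each: A:7, B:11, C:4, D:11, E:9, F:9 → nearest is C
(2, -5, -3) — d to each: A:4, B:3, C:8, D:4, E:6, F:7 → nearest is B
(2, 2, 3) — d to each: A:3, B:7, C:2, D:7, E:5, F:8 → nearest is C
Tally — B:1, C:2, E:1. C captures the most (2).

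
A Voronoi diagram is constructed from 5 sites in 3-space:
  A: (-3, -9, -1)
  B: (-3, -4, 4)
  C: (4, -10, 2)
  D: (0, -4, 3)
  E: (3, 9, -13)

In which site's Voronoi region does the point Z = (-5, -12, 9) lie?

B

Squared Euclidean distances:
|ZA|² = 4 + 9 + 100 = 113
|ZB|² = 4 + 64 + 25 = 93
|ZC|² = 81 + 4 + 49 = 134
|ZD|² = 25 + 64 + 36 = 125
|ZE|² = 64 + 441 + 484 = 989
Minimum is at B.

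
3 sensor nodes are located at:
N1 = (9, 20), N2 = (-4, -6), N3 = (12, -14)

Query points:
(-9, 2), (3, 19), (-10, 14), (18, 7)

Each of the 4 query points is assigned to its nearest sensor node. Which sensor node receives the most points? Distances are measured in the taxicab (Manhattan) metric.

(-9, 2) — d to each: N1:36, N2:13, N3:37 → nearest is N2
(3, 19) — d to each: N1:7, N2:32, N3:42 → nearest is N1
(-10, 14) — d to each: N1:25, N2:26, N3:50 → nearest is N1
(18, 7) — d to each: N1:22, N2:35, N3:27 → nearest is N1
Tally — N1:3, N2:1. N1 captures the most (3).

N1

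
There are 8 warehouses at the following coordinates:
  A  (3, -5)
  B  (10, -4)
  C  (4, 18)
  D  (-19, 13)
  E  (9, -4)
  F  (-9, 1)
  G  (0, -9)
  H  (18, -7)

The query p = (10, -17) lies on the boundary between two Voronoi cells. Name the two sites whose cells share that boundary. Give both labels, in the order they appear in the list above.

G and H

Squared distances from p to each site:
|pA|² = (10−3)² + (-17−(-5))² = 49 + 144 = 193
|pB|² = (10−10)² + (-17−(-4))² = 0 + 169 = 169
|pC|² = (10−4)² + (-17−18)² = 36 + 1225 = 1261
|pD|² = (10−(-19))² + (-17−13)² = 841 + 900 = 1741
|pE|² = (10−9)² + (-17−(-4))² = 1 + 169 = 170
|pF|² = (10−(-9))² + (-17−1)² = 361 + 324 = 685
|pG|² = (10−0)² + (-17−(-9))² = 100 + 64 = 164
|pH|² = (10−18)² + (-17−(-7))² = 64 + 100 = 164
p is equidistant from G and H (both at squared distance 164), and every other site is strictly farther — so p lies on the G–H Voronoi edge.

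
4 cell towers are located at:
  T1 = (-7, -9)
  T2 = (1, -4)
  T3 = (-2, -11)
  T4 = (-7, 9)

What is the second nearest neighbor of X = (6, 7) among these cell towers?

Compare squared distances (the ordering matches that of the actual distances):
|XT1|² = (6−(-7))² + (7−(-9))² = 169 + 256 = 425
|XT2|² = (6−1)² + (7−(-4))² = 25 + 121 = 146
|XT3|² = (6−(-2))² + (7−(-11))² = 64 + 324 = 388
|XT4|² = (6−(-7))² + (7−9)² = 169 + 4 = 173
Sorted ascending: T2, T4, T3, … — the second-nearest is T4.

T4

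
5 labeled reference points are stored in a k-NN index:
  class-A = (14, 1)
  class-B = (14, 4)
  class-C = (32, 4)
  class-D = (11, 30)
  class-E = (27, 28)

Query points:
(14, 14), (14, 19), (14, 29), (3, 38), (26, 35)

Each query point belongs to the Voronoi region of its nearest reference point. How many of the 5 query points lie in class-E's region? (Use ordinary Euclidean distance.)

1

(14, 14) — d² to each: class-A:169, class-B:100, class-C:424, class-D:265, class-E:365 → nearest is class-B
(14, 19) — d² to each: class-A:324, class-B:225, class-C:549, class-D:130, class-E:250 → nearest is class-D
(14, 29) — d² to each: class-A:784, class-B:625, class-C:949, class-D:10, class-E:170 → nearest is class-D
(3, 38) — d² to each: class-A:1490, class-B:1277, class-C:1997, class-D:128, class-E:676 → nearest is class-D
(26, 35) — d² to each: class-A:1300, class-B:1105, class-C:997, class-D:250, class-E:50 → nearest is class-E
1 of the 5 points has class-E as nearest.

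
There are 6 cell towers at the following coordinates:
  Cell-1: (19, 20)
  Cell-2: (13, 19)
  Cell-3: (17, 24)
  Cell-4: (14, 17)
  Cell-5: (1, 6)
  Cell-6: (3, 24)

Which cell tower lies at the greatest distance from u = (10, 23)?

Cell-5

Squared Euclidean distances:
d²(u, Cell-1) = (10−19)² + (23−20)² = 81 + 9 = 90
d²(u, Cell-2) = (10−13)² + (23−19)² = 9 + 16 = 25
d²(u, Cell-3) = (10−17)² + (23−24)² = 49 + 1 = 50
d²(u, Cell-4) = (10−14)² + (23−17)² = 16 + 36 = 52
d²(u, Cell-5) = (10−1)² + (23−6)² = 81 + 289 = 370
d²(u, Cell-6) = (10−3)² + (23−24)² = 49 + 1 = 50
The largest is to Cell-5.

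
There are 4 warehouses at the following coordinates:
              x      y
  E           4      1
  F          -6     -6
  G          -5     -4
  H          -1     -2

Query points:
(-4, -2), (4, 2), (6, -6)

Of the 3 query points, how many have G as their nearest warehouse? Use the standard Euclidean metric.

(-4, -2) — d² to each: E:73, F:20, G:5, H:9 → nearest is G
(4, 2) — d² to each: E:1, F:164, G:117, H:41 → nearest is E
(6, -6) — d² to each: E:53, F:144, G:125, H:65 → nearest is E
1 of the 3 points has G as nearest.

1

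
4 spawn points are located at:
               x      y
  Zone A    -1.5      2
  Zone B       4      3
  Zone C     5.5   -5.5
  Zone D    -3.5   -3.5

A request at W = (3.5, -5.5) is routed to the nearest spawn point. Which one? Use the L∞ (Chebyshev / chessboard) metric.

d(W, Zone A) = max(5, 7.5) = 7.5
d(W, Zone B) = max(0.5, 8.5) = 8.5
d(W, Zone C) = max(2, 0) = 2
d(W, Zone D) = max(7, 2) = 7
Minimum is at Zone C.

Zone C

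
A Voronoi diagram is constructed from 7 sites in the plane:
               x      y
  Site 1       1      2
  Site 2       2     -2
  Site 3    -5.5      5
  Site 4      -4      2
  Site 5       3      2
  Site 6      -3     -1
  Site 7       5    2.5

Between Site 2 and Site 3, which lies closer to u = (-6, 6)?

Site 3

Compare squared distances:
d²(u, Site 2) = (-6−2)² + (6−(-2))² = 64 + 64 = 128
d²(u, Site 3) = (-6−(-5.5))² + (6−5)² = 0.25 + 1 = 1.25
128 > 1.25, so Site 3 is closer.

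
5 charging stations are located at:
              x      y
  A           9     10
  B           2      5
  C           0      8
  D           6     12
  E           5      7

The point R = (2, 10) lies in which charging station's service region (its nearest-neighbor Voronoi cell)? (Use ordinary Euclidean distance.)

C

Squared Euclidean distances:
|RA|² = (2−9)² + (10−10)² = 49 + 0 = 49
|RB|² = (2−2)² + (10−5)² = 0 + 25 = 25
|RC|² = (2−0)² + (10−8)² = 4 + 4 = 8
|RD|² = (2−6)² + (10−12)² = 16 + 4 = 20
|RE|² = (2−5)² + (10−7)² = 9 + 9 = 18
C is nearest.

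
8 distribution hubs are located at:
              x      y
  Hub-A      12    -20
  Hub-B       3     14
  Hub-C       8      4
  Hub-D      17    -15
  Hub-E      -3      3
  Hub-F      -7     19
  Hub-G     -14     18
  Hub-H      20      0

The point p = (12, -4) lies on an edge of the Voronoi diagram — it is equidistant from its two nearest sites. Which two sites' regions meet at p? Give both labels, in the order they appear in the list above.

Squared distances from p to each site:
d²(p, Hub-A) = (12−12)² + (-4−(-20))² = 0 + 256 = 256
d²(p, Hub-B) = (12−3)² + (-4−14)² = 81 + 324 = 405
d²(p, Hub-C) = (12−8)² + (-4−4)² = 16 + 64 = 80
d²(p, Hub-D) = (12−17)² + (-4−(-15))² = 25 + 121 = 146
d²(p, Hub-E) = (12−(-3))² + (-4−3)² = 225 + 49 = 274
d²(p, Hub-F) = (12−(-7))² + (-4−19)² = 361 + 529 = 890
d²(p, Hub-G) = (12−(-14))² + (-4−18)² = 676 + 484 = 1160
d²(p, Hub-H) = (12−20)² + (-4−0)² = 64 + 16 = 80
p is equidistant from Hub-C and Hub-H (both at squared distance 80), and every other site is strictly farther — so p lies on the Hub-C–Hub-H Voronoi edge.

Hub-C and Hub-H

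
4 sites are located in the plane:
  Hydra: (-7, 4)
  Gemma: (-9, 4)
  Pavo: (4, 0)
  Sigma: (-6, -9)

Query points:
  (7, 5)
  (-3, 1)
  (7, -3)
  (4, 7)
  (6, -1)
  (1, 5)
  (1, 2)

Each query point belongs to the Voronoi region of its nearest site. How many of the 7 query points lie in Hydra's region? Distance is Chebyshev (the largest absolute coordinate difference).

1

(7, 5) — d to each: Hydra:14, Gemma:16, Pavo:5, Sigma:14 → nearest is Pavo
(-3, 1) — d to each: Hydra:4, Gemma:6, Pavo:7, Sigma:10 → nearest is Hydra
(7, -3) — d to each: Hydra:14, Gemma:16, Pavo:3, Sigma:13 → nearest is Pavo
(4, 7) — d to each: Hydra:11, Gemma:13, Pavo:7, Sigma:16 → nearest is Pavo
(6, -1) — d to each: Hydra:13, Gemma:15, Pavo:2, Sigma:12 → nearest is Pavo
(1, 5) — d to each: Hydra:8, Gemma:10, Pavo:5, Sigma:14 → nearest is Pavo
(1, 2) — d to each: Hydra:8, Gemma:10, Pavo:3, Sigma:11 → nearest is Pavo
1 of the 7 points has Hydra as nearest.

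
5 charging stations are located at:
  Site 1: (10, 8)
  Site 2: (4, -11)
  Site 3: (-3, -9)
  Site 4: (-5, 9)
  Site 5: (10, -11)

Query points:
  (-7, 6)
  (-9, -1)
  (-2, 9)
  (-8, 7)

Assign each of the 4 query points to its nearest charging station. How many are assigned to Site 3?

1

(-7, 6) — d² to each: Site 1:293, Site 2:410, Site 3:241, Site 4:13, Site 5:578 → nearest is Site 4
(-9, -1) — d² to each: Site 1:442, Site 2:269, Site 3:100, Site 4:116, Site 5:461 → nearest is Site 3
(-2, 9) — d² to each: Site 1:145, Site 2:436, Site 3:325, Site 4:9, Site 5:544 → nearest is Site 4
(-8, 7) — d² to each: Site 1:325, Site 2:468, Site 3:281, Site 4:13, Site 5:648 → nearest is Site 4
1 of the 4 points has Site 3 as nearest.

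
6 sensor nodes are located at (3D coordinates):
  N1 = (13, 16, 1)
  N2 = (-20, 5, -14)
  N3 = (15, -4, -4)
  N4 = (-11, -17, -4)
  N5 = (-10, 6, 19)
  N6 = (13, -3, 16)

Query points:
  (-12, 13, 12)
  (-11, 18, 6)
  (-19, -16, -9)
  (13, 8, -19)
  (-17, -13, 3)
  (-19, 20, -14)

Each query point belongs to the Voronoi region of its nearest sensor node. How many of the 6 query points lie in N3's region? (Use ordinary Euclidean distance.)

(-12, 13, 12) — d² to each: N1:755, N2:804, N3:1274, N4:1157, N5:102, N6:897 → nearest is N5
(-11, 18, 6) — d² to each: N1:605, N2:650, N3:1260, N4:1325, N5:314, N6:1117 → nearest is N5
(-19, -16, -9) — d² to each: N1:2148, N2:467, N3:1325, N4:90, N5:1349, N6:1818 → nearest is N4
(13, 8, -19) — d² to each: N1:464, N2:1123, N3:373, N4:1426, N5:1977, N6:1346 → nearest is N3
(-17, -13, 3) — d² to each: N1:1745, N2:622, N3:1154, N4:101, N5:666, N6:1169 → nearest is N4
(-19, 20, -14) — d² to each: N1:1265, N2:226, N3:1832, N4:1533, N5:1366, N6:2453 → nearest is N2
1 of the 6 points has N3 as nearest.

1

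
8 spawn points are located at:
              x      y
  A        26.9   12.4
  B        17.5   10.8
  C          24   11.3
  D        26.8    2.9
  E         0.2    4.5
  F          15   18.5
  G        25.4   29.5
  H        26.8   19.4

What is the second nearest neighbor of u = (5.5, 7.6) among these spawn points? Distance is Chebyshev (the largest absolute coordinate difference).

d(u,A) = max(21.4, 4.8) = 21.4
d(u,B) = max(12, 3.2) = 12
d(u,C) = max(18.5, 3.7) = 18.5
d(u,D) = max(21.3, 4.7) = 21.3
d(u,E) = max(5.3, 3.1) = 5.3
d(u,F) = max(9.5, 10.9) = 10.9
d(u,G) = max(19.9, 21.9) = 21.9
d(u,H) = max(21.3, 11.8) = 21.3
Sorted ascending: E, F, B, … — the second-nearest is F.

F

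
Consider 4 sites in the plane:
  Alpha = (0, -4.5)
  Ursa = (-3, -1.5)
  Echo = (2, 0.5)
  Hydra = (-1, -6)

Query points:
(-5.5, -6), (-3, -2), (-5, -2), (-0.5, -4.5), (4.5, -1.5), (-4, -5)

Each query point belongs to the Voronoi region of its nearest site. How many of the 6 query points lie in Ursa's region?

2

(-5.5, -6) — d² to each: Alpha:32.5, Ursa:26.5, Echo:98.5, Hydra:20.25 → nearest is Hydra
(-3, -2) — d² to each: Alpha:15.25, Ursa:0.25, Echo:31.25, Hydra:20 → nearest is Ursa
(-5, -2) — d² to each: Alpha:31.25, Ursa:4.25, Echo:55.25, Hydra:32 → nearest is Ursa
(-0.5, -4.5) — d² to each: Alpha:0.25, Ursa:15.25, Echo:31.25, Hydra:2.5 → nearest is Alpha
(4.5, -1.5) — d² to each: Alpha:29.25, Ursa:56.25, Echo:10.25, Hydra:50.5 → nearest is Echo
(-4, -5) — d² to each: Alpha:16.25, Ursa:13.25, Echo:66.25, Hydra:10 → nearest is Hydra
2 of the 6 points have Ursa as nearest.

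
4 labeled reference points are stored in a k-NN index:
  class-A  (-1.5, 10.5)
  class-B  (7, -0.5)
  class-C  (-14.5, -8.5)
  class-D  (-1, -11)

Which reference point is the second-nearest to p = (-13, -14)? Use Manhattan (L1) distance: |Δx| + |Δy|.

class-D

d(p, class-A) = |-13−(-1.5)| + |-14−10.5| = 11.5 + 24.5 = 36
d(p, class-B) = |-13−7| + |-14−(-0.5)| = 20 + 13.5 = 33.5
d(p, class-C) = |-13−(-14.5)| + |-14−(-8.5)| = 1.5 + 5.5 = 7
d(p, class-D) = |-13−(-1)| + |-14−(-11)| = 12 + 3 = 15
Sorted ascending: class-C, class-D, class-B, … — the second-nearest is class-D.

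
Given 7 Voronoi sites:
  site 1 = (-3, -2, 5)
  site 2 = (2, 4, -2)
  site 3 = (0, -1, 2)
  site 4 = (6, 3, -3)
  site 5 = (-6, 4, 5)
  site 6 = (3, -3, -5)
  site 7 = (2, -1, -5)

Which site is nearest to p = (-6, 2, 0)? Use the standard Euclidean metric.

site 5

Squared Euclidean distances:
d²(p, site 1) = (-6−(-3))² + (2−(-2))² + (0−5)² = 9 + 16 + 25 = 50
d²(p, site 2) = (-6−2)² + (2−4)² + (0−(-2))² = 64 + 4 + 4 = 72
d²(p, site 3) = (-6−0)² + (2−(-1))² + (0−2)² = 36 + 9 + 4 = 49
d²(p, site 4) = (-6−6)² + (2−3)² + (0−(-3))² = 144 + 1 + 9 = 154
d²(p, site 5) = (-6−(-6))² + (2−4)² + (0−5)² = 0 + 4 + 25 = 29
d²(p, site 6) = (-6−3)² + (2−(-3))² + (0−(-5))² = 81 + 25 + 25 = 131
d²(p, site 7) = (-6−2)² + (2−(-1))² + (0−(-5))² = 64 + 9 + 25 = 98
site 5 is nearest.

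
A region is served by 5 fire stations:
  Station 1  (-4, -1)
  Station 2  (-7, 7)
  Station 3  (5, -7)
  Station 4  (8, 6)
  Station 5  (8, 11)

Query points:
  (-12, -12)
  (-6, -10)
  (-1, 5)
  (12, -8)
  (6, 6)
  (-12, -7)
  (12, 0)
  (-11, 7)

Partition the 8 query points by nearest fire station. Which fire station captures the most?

(-12, -12) — d² to each: Station 1:185, Station 2:386, Station 3:314, Station 4:724, Station 5:929 → nearest is Station 1
(-6, -10) — d² to each: Station 1:85, Station 2:290, Station 3:130, Station 4:452, Station 5:637 → nearest is Station 1
(-1, 5) — d² to each: Station 1:45, Station 2:40, Station 3:180, Station 4:82, Station 5:117 → nearest is Station 2
(12, -8) — d² to each: Station 1:305, Station 2:586, Station 3:50, Station 4:212, Station 5:377 → nearest is Station 3
(6, 6) — d² to each: Station 1:149, Station 2:170, Station 3:170, Station 4:4, Station 5:29 → nearest is Station 4
(-12, -7) — d² to each: Station 1:100, Station 2:221, Station 3:289, Station 4:569, Station 5:724 → nearest is Station 1
(12, 0) — d² to each: Station 1:257, Station 2:410, Station 3:98, Station 4:52, Station 5:137 → nearest is Station 4
(-11, 7) — d² to each: Station 1:113, Station 2:16, Station 3:452, Station 4:362, Station 5:377 → nearest is Station 2
Tally — Station 1:3, Station 2:2, Station 3:1, Station 4:2. Station 1 captures the most (3).

Station 1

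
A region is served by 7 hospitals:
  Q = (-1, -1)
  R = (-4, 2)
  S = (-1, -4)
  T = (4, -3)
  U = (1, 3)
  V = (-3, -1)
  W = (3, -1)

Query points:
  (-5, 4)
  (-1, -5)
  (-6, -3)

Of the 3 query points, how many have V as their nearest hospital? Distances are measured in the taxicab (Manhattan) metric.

1

(-5, 4) — d to each: Q:9, R:3, S:12, T:16, U:7, V:7, W:13 → nearest is R
(-1, -5) — d to each: Q:4, R:10, S:1, T:7, U:10, V:6, W:8 → nearest is S
(-6, -3) — d to each: Q:7, R:7, S:6, T:10, U:13, V:5, W:11 → nearest is V
1 of the 3 points has V as nearest.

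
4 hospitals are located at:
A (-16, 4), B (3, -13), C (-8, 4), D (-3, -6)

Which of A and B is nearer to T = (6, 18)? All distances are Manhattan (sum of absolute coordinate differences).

B

d(T,A) = |6−(-16)| + |18−4| = 22 + 14 = 36
d(T,B) = |6−3| + |18−(-13)| = 3 + 31 = 34
36 > 34, so B is closer.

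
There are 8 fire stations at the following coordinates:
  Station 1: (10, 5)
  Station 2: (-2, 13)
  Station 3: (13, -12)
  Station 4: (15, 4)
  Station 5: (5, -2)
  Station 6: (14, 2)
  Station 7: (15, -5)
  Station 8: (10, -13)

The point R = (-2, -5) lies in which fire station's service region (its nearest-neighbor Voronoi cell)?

Station 5

Compare squared distances (the ordering matches that of the actual distances):
d²(R, Station 1) = 144 + 100 = 244
d²(R, Station 2) = 0 + 324 = 324
d²(R, Station 3) = 225 + 49 = 274
d²(R, Station 4) = 289 + 81 = 370
d²(R, Station 5) = 49 + 9 = 58
d²(R, Station 6) = 256 + 49 = 305
d²(R, Station 7) = 289 + 0 = 289
d²(R, Station 8) = 144 + 64 = 208
The smallest is to Station 5, so R lies in the Voronoi region of Station 5.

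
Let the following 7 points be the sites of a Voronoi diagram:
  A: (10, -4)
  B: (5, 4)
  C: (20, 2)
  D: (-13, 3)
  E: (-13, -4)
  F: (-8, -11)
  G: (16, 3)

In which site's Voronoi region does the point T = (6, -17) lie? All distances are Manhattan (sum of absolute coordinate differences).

A

d(T,A) = |6−10| + |-17−(-4)| = 4 + 13 = 17
d(T,B) = |6−5| + |-17−4| = 1 + 21 = 22
d(T,C) = |6−20| + |-17−2| = 14 + 19 = 33
d(T,D) = |6−(-13)| + |-17−3| = 19 + 20 = 39
d(T,E) = |6−(-13)| + |-17−(-4)| = 19 + 13 = 32
d(T,F) = |6−(-8)| + |-17−(-11)| = 14 + 6 = 20
d(T,G) = |6−16| + |-17−3| = 10 + 20 = 30
A is nearest.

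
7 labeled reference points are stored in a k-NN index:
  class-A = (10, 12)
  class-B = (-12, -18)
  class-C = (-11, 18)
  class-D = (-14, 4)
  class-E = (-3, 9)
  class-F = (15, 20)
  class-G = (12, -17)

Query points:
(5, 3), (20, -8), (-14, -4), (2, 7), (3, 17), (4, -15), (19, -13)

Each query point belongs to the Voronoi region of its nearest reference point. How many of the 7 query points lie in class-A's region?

1

(5, 3) — d² to each: class-A:106, class-B:730, class-C:481, class-D:362, class-E:100, class-F:389, class-G:449 → nearest is class-E
(20, -8) — d² to each: class-A:500, class-B:1124, class-C:1637, class-D:1300, class-E:818, class-F:809, class-G:145 → nearest is class-G
(-14, -4) — d² to each: class-A:832, class-B:200, class-C:493, class-D:64, class-E:290, class-F:1417, class-G:845 → nearest is class-D
(2, 7) — d² to each: class-A:89, class-B:821, class-C:290, class-D:265, class-E:29, class-F:338, class-G:676 → nearest is class-E
(3, 17) — d² to each: class-A:74, class-B:1450, class-C:197, class-D:458, class-E:100, class-F:153, class-G:1237 → nearest is class-A
(4, -15) — d² to each: class-A:765, class-B:265, class-C:1314, class-D:685, class-E:625, class-F:1346, class-G:68 → nearest is class-G
(19, -13) — d² to each: class-A:706, class-B:986, class-C:1861, class-D:1378, class-E:968, class-F:1105, class-G:65 → nearest is class-G
1 of the 7 points has class-A as nearest.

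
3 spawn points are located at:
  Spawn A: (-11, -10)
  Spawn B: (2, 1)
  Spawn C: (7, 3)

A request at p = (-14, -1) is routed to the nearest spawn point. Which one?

Spawn A

Since √ is increasing, it suffices to compare squared distances:
d²(p, Spawn A) = (-14−(-11))² + (-1−(-10))² = 9 + 81 = 90
d²(p, Spawn B) = (-14−2)² + (-1−1)² = 256 + 4 = 260
d²(p, Spawn C) = (-14−7)² + (-1−3)² = 441 + 16 = 457
The smallest is to Spawn A, so p lies in the Voronoi region of Spawn A.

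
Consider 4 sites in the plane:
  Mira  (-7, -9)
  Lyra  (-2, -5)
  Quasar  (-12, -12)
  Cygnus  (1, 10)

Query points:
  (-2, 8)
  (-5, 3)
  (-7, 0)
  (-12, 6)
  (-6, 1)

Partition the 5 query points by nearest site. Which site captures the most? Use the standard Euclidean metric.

Lyra

(-2, 8) — d² to each: Mira:314, Lyra:169, Quasar:500, Cygnus:13 → nearest is Cygnus
(-5, 3) — d² to each: Mira:148, Lyra:73, Quasar:274, Cygnus:85 → nearest is Lyra
(-7, 0) — d² to each: Mira:81, Lyra:50, Quasar:169, Cygnus:164 → nearest is Lyra
(-12, 6) — d² to each: Mira:250, Lyra:221, Quasar:324, Cygnus:185 → nearest is Cygnus
(-6, 1) — d² to each: Mira:101, Lyra:52, Quasar:205, Cygnus:130 → nearest is Lyra
Tally — Lyra:3, Cygnus:2. Lyra captures the most (3).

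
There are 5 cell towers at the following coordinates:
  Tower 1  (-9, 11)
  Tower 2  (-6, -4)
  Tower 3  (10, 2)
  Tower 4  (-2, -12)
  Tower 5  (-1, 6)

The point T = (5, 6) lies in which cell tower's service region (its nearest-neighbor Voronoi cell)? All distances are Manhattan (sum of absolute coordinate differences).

Tower 5

d(T, Tower 1) = 14 + 5 = 19
d(T, Tower 2) = 11 + 10 = 21
d(T, Tower 3) = 5 + 4 = 9
d(T, Tower 4) = 7 + 18 = 25
d(T, Tower 5) = 6 + 0 = 6
Tower 5 is nearest.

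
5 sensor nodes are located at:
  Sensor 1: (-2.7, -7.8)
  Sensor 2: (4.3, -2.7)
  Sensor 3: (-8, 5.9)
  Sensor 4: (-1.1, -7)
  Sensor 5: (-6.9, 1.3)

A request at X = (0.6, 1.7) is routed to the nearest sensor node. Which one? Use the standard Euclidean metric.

Squared Euclidean distances:
d²(X, Sensor 1) = (0.6−(-2.7))² + (1.7−(-7.8))² = 10.89 + 90.25 = 101.14
d²(X, Sensor 2) = (0.6−4.3)² + (1.7−(-2.7))² = 13.69 + 19.36 = 33.05
d²(X, Sensor 3) = (0.6−(-8))² + (1.7−5.9)² = 73.96 + 17.64 = 91.6
d²(X, Sensor 4) = (0.6−(-1.1))² + (1.7−(-7))² = 2.89 + 75.69 = 78.58
d²(X, Sensor 5) = (0.6−(-6.9))² + (1.7−1.3)² = 56.25 + 0.16 = 56.41
Sensor 2 is nearest.

Sensor 2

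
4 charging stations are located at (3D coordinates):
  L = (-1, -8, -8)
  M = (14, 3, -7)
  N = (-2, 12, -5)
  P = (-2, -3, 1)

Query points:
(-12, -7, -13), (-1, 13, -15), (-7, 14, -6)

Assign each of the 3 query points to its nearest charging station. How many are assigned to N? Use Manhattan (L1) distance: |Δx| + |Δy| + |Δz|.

2

(-12, -7, -13) — d to each: L:17, M:42, N:37, P:28 → nearest is L
(-1, 13, -15) — d to each: L:28, M:33, N:12, P:33 → nearest is N
(-7, 14, -6) — d to each: L:30, M:33, N:8, P:29 → nearest is N
2 of the 3 points have N as nearest.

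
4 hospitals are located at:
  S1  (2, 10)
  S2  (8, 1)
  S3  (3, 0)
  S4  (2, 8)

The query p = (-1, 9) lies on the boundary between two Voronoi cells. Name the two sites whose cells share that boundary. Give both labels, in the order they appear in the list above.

S1 and S4

Squared distances from p to each site:
|pS1|² = (-1−2)² + (9−10)² = 9 + 1 = 10
|pS2|² = (-1−8)² + (9−1)² = 81 + 64 = 145
|pS3|² = (-1−3)² + (9−0)² = 16 + 81 = 97
|pS4|² = (-1−2)² + (9−8)² = 9 + 1 = 10
p is equidistant from S1 and S4 (both at squared distance 10), and every other site is strictly farther — so p lies on the S1–S4 Voronoi edge.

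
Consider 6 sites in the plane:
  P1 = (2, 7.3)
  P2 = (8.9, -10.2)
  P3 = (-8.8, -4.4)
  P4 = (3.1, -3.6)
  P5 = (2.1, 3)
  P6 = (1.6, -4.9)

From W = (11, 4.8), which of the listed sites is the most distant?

P3

Squared Euclidean distances:
|WP1|² = 81 + 6.25 = 87.25
|WP2|² = 4.41 + 225 = 229.41
|WP3|² = 392.04 + 84.64 = 476.68
|WP4|² = 62.41 + 70.56 = 132.97
|WP5|² = 79.21 + 3.24 = 82.45
|WP6|² = 88.36 + 94.09 = 182.45
The largest is to P3.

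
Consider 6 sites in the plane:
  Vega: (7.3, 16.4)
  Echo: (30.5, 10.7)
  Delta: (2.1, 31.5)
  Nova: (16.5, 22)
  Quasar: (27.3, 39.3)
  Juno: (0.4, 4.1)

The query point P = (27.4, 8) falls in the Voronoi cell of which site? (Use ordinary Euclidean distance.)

Compare squared distances (the ordering matches that of the actual distances):
d²(P, Vega) = 404.01 + 70.56 = 474.57
d²(P, Echo) = 9.61 + 7.29 = 16.9
d²(P, Delta) = 640.09 + 552.25 = 1192.34
d²(P, Nova) = 118.81 + 196 = 314.81
d²(P, Quasar) = 0.01 + 979.69 = 979.7
d²(P, Juno) = 729 + 15.21 = 744.21
Echo is nearest.

Echo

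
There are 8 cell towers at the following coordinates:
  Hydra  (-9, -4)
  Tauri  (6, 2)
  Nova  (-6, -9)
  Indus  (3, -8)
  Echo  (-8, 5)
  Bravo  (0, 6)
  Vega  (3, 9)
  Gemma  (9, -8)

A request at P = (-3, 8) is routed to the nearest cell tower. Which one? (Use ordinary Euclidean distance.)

Bravo

Compare squared distances (the ordering matches that of the actual distances):
d²(P, Hydra) = (-3−(-9))² + (8−(-4))² = 36 + 144 = 180
d²(P, Tauri) = (-3−6)² + (8−2)² = 81 + 36 = 117
d²(P, Nova) = (-3−(-6))² + (8−(-9))² = 9 + 289 = 298
d²(P, Indus) = (-3−3)² + (8−(-8))² = 36 + 256 = 292
d²(P, Echo) = (-3−(-8))² + (8−5)² = 25 + 9 = 34
d²(P, Bravo) = (-3−0)² + (8−6)² = 9 + 4 = 13
d²(P, Vega) = (-3−3)² + (8−9)² = 36 + 1 = 37
d²(P, Gemma) = (-3−9)² + (8−(-8))² = 144 + 256 = 400
Minimum is at Bravo.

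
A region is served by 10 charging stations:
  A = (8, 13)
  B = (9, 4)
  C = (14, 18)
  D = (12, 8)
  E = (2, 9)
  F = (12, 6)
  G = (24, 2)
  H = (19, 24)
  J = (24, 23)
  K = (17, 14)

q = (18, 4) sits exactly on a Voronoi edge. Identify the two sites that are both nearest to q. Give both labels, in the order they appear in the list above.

F and G

Squared distances from q to each site:
|qA|² = (18−8)² + (4−13)² = 100 + 81 = 181
|qB|² = (18−9)² + (4−4)² = 81 + 0 = 81
|qC|² = (18−14)² + (4−18)² = 16 + 196 = 212
|qD|² = (18−12)² + (4−8)² = 36 + 16 = 52
|qE|² = (18−2)² + (4−9)² = 256 + 25 = 281
|qF|² = (18−12)² + (4−6)² = 36 + 4 = 40
|qG|² = (18−24)² + (4−2)² = 36 + 4 = 40
|qH|² = (18−19)² + (4−24)² = 1 + 400 = 401
|qJ|² = (18−24)² + (4−23)² = 36 + 361 = 397
|qK|² = (18−17)² + (4−14)² = 1 + 100 = 101
q is equidistant from F and G (both at squared distance 40), and every other site is strictly farther — so q lies on the F–G Voronoi edge.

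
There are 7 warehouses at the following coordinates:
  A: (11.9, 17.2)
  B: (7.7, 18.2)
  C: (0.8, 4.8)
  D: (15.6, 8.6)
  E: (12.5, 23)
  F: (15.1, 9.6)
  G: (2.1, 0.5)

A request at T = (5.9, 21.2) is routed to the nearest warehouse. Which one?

Since √ is increasing, it suffices to compare squared distances:
|TA|² = 36 + 16 = 52
|TB|² = 3.24 + 9 = 12.24
|TC|² = 26.01 + 268.96 = 294.97
|TD|² = 94.09 + 158.76 = 252.85
|TE|² = 43.56 + 3.24 = 46.8
|TF|² = 84.64 + 134.56 = 219.2
|TG|² = 14.44 + 428.49 = 442.93
The smallest is to B, so T lies in the Voronoi region of B.

B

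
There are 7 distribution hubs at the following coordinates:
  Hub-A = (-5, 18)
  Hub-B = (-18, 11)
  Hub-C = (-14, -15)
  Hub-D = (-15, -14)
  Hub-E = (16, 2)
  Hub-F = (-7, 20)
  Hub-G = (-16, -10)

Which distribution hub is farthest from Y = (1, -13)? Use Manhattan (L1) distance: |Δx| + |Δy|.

Hub-B

d(Y, Hub-A) = |1−(-5)| + |-13−18| = 6 + 31 = 37
d(Y, Hub-B) = |1−(-18)| + |-13−11| = 19 + 24 = 43
d(Y, Hub-C) = |1−(-14)| + |-13−(-15)| = 15 + 2 = 17
d(Y, Hub-D) = |1−(-15)| + |-13−(-14)| = 16 + 1 = 17
d(Y, Hub-E) = |1−16| + |-13−2| = 15 + 15 = 30
d(Y, Hub-F) = |1−(-7)| + |-13−20| = 8 + 33 = 41
d(Y, Hub-G) = |1−(-16)| + |-13−(-10)| = 17 + 3 = 20
The largest is to Hub-B.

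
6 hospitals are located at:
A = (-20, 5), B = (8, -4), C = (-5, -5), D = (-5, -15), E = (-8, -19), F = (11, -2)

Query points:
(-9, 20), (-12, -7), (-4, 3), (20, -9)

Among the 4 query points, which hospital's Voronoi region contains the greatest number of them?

C

(-9, 20) — d² to each: A:346, B:865, C:641, D:1241, E:1522, F:884 → nearest is A
(-12, -7) — d² to each: A:208, B:409, C:53, D:113, E:160, F:554 → nearest is C
(-4, 3) — d² to each: A:260, B:193, C:65, D:325, E:500, F:250 → nearest is C
(20, -9) — d² to each: A:1796, B:169, C:641, D:661, E:884, F:130 → nearest is F
Tally — A:1, C:2, F:1. C captures the most (2).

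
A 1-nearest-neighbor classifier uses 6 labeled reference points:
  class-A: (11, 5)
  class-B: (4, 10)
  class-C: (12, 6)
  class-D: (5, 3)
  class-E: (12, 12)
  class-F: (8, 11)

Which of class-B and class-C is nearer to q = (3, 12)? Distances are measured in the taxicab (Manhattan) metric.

class-B

d(q, class-B) = |3−4| + |12−10| = 1 + 2 = 3
d(q, class-C) = |3−12| + |12−6| = 9 + 6 = 15
3 < 15, so class-B is closer.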